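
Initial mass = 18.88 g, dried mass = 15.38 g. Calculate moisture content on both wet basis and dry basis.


Moisture lost = 18.88 - 15.38 = 3.50 g
Wet basis MC = 3.50 / 18.88 x 100 = 18.5%
Dry basis MC = 3.50 / 15.38 x 100 = 22.8%


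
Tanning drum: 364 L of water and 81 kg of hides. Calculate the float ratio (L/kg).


4.5

Float ratio = water / hide weight
Ratio = 364 / 81 = 4.5


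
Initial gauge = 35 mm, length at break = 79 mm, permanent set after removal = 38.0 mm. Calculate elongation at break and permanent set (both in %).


Elongation at break = (79 - 35) / 35 x 100 = 125.7%
Permanent set = (38.0 - 35) / 35 x 100 = 8.6%


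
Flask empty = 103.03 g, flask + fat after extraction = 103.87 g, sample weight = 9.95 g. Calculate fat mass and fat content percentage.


Fat mass = 103.87 - 103.03 = 0.84 g
Fat% = 0.84 / 9.95 x 100 = 8.4%


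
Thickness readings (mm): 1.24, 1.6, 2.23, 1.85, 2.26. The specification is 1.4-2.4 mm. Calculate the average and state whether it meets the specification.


Average = 1.84 mm
Within specification: Yes

Sum = 9.18
Average = 9.18 / 5 = 1.84 mm
Specification range: 1.4 to 2.4 mm
Within spec: Yes


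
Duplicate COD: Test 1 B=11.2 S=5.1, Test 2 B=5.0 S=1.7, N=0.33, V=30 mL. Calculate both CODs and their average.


COD1 = (11.2 - 5.1) x 0.33 x 8000 / 30 = 536.8 mg/L
COD2 = (5.0 - 1.7) x 0.33 x 8000 / 30 = 290.4 mg/L
Average = (536.8 + 290.4) / 2 = 413.6 mg/L


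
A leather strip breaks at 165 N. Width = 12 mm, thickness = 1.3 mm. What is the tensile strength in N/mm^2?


10.58 N/mm^2

Cross-sectional area = 12 x 1.3 = 15.6 mm^2
Tensile strength = 165 / 15.6 = 10.58 N/mm^2


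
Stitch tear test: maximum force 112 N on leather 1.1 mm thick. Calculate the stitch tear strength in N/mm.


Stitch tear strength = force / thickness
STS = 112 / 1.1 = 101.8 N/mm


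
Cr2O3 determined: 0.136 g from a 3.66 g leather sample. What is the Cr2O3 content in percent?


3.72%

Cr2O3% = 0.136 / 3.66 x 100
Cr2O3% = 3.72%


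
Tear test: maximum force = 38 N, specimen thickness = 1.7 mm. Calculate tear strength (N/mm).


22.4 N/mm


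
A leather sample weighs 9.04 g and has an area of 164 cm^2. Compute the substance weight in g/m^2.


551.2 g/m^2

Substance weight = mass / area x 10000
SW = 9.04 / 164 x 10000
SW = 551.2 g/m^2


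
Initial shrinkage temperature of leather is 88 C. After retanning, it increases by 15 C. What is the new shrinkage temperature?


103 C

New Ts = 88 + 15 = 103 C


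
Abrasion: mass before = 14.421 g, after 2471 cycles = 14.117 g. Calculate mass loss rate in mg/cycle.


0.123 mg/cycle

Mass loss = 14.421 - 14.117 = 0.304 g
Rate = 0.304 / 2471 x 1000 = 0.123 mg/cycle


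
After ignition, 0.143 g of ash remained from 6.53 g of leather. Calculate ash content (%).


2.19%


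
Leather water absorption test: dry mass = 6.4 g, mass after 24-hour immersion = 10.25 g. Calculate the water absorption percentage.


Water absorbed = 10.25 - 6.4 = 3.85 g
WA% = 3.85 / 6.4 x 100 = 60.2%


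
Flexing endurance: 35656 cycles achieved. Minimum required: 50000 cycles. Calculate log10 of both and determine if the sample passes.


Achieved: log10 = 4.55
Required: log10 = 4.70
Passes: No

log10(35656) = 4.55
log10(50000) = 4.70
Passes: No


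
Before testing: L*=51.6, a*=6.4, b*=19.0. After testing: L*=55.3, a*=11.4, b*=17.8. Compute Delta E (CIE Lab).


Delta E = 6.33

dL = 55.3 - 51.6 = 3.7
da = 11.4 - 6.4 = 5.0
db = 17.8 - 19.0 = -1.2
dE = sqrt((3.7)^2 + (5.0)^2 + (-1.2)^2) = 6.33


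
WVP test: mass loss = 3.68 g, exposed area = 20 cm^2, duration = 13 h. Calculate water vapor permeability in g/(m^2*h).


WVP = mass_loss / (area x time) x 10000
WVP = 3.68 / (20 x 13) x 10000
WVP = 3.68 / 260 x 10000 = 141.54 g/(m^2*h)


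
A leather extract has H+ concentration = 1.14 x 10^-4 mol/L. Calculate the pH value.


pH = -log10[H+]
pH = -log10(1.14 x 10^-4) = 3.94


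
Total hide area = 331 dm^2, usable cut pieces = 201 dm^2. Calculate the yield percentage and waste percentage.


Yield = 60.7%
Waste = 39.3%

Yield = 201 / 331 x 100 = 60.7%
Waste = 331 - 201 = 130 dm^2
Waste% = 100 - 60.7 = 39.3%


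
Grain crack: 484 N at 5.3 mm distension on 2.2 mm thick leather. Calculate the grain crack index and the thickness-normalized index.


Crack index = 91.3 N/mm
Normalized index = 41.5 N/mm per mm

Crack index = 484 / 5.3 = 91.3 N/mm
Normalized = 91.3 / 2.2 = 41.5 N/mm per mm


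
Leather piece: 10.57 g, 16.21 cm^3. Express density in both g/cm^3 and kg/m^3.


0.652 g/cm^3
652 kg/m^3


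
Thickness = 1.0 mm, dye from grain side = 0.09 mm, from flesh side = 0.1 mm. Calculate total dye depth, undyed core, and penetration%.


Total dyed = 0.09 + 0.1 = 0.19 mm
Undyed core = 1.0 - 0.19 = 0.81 mm
Penetration = 0.19 / 1.0 x 100 = 19.0%


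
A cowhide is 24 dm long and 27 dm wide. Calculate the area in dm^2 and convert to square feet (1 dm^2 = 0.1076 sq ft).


648 dm^2
69.72 sq ft


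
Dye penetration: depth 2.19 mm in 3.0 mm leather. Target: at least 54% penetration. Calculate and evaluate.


Penetration = 73.0%
Meets target: Yes

Penetration = 2.19 / 3.0 x 100 = 73.0%
Target: 54%
Meets target: Yes


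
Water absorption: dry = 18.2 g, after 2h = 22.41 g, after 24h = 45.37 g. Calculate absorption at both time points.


2h absorption = 23.1%
24h absorption = 149.3%

WA (2h) = (22.41 - 18.2) / 18.2 x 100 = 23.1%
WA (24h) = (45.37 - 18.2) / 18.2 x 100 = 149.3%


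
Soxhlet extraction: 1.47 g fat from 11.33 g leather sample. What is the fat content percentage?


Fat content = 1.47 / 11.33 x 100
Fat = 13.0%


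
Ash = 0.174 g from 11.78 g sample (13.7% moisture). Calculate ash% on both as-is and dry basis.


As-is ash = 1.48%
Dry-basis ash = 1.71%

As-is ash% = 0.174 / 11.78 x 100 = 1.48%
Dry mass = 11.78 x (100 - 13.7) / 100 = 10.16614 g
Dry-basis ash% = 0.174 / 10.16614 x 100 = 1.71%


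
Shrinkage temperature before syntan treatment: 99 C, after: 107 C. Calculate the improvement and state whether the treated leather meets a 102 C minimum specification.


Improvement = 107 - 99 = 8 C
Spec check: 107 C >= 102 C? Yes


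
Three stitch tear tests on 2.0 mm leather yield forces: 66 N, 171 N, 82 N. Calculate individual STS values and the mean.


STS1 = 66 / 2.0 = 33.0 N/mm
STS2 = 171 / 2.0 = 85.5 N/mm
STS3 = 82 / 2.0 = 41.0 N/mm
Mean = (33.0 + 85.5 + 41.0) / 3 = 53.2 N/mm


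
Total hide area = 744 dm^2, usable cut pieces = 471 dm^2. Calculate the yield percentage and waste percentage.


Yield = 63.3%
Waste = 36.7%

Yield = 471 / 744 x 100 = 63.3%
Waste = 744 - 471 = 273 dm^2
Waste% = 100 - 63.3 = 36.7%


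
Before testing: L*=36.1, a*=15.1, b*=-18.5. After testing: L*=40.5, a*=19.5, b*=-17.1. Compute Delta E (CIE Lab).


Delta E = 6.38

dL = 40.5 - 36.1 = 4.4
da = 19.5 - 15.1 = 4.4
db = -17.1 - (-18.5) = 1.4
dE = sqrt((4.4)^2 + (4.4)^2 + (1.4)^2) = 6.38


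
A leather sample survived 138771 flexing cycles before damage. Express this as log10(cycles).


log10(138771) = 5.14


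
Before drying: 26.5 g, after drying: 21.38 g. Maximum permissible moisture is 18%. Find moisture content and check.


MC = (26.5 - 21.38) / 26.5 x 100 = 19.3%
Maximum: 18%
Acceptable: No


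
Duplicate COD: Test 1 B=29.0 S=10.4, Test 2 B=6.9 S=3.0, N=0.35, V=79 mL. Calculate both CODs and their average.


COD1 = 659.2 mg/L
COD2 = 138.2 mg/L
Average = 398.7 mg/L


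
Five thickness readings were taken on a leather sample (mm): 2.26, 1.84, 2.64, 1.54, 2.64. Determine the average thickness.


Sum = 2.26 + 1.84 + 2.64 + 1.54 + 2.64 = 10.92
Average = 10.92 / 5 = 2.18 mm


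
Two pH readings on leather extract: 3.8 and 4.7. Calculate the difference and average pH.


Difference = 0.9
Average pH = 4.25

Difference = |3.8 - 4.7| = 0.9
Average = (3.8 + 4.7) / 2 = 4.25


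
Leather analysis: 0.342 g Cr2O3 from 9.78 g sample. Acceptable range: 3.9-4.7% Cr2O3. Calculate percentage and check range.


Cr2O3 = 3.50%
Within range: No

Cr2O3% = 0.342 / 9.78 x 100 = 3.50%
Acceptable range: 3.9 to 4.7%
Within range: No


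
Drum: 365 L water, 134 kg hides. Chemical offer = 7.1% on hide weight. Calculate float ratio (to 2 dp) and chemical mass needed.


Float ratio = 2.72
Chemical needed = 9.514 kg


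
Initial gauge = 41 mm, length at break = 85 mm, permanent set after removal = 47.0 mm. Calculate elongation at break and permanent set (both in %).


Elongation at break = (85 - 41) / 41 x 100 = 107.3%
Permanent set = (47.0 - 41) / 41 x 100 = 14.6%


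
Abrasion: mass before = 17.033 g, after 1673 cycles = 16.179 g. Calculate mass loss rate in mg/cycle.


0.510 mg/cycle

Mass loss = 17.033 - 16.179 = 0.854 g
Rate = 0.854 / 1673 x 1000 = 0.510 mg/cycle


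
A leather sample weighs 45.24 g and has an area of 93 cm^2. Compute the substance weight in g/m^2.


Substance weight = mass / area x 10000
SW = 45.24 / 93 x 10000
SW = 4864.5 g/m^2


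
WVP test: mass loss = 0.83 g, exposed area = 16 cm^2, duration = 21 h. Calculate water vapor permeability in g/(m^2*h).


24.70 g/(m^2*h)


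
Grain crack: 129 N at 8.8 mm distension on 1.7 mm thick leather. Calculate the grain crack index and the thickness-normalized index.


Crack index = 129 / 8.8 = 14.7 N/mm
Normalized = 14.7 / 1.7 = 8.6 N/mm per mm


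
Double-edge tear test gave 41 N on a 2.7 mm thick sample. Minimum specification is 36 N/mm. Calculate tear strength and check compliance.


Tear strength = 15.2 N/mm
Compliant: No

Tear strength = 41 / 2.7 = 15.2 N/mm
Required minimum = 36 N/mm
Compliant: No


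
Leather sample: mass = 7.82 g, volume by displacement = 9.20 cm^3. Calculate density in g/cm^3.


0.850 g/cm^3


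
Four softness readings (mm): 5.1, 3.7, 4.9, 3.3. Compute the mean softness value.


Sum = 5.1 + 3.7 + 4.9 + 3.3
Mean = 17.0 / 4 = 4.25 mm


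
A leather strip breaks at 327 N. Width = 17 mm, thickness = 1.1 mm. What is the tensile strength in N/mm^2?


Cross-sectional area = 17 x 1.1 = 18.7 mm^2
Tensile strength = 327 / 18.7 = 17.49 N/mm^2


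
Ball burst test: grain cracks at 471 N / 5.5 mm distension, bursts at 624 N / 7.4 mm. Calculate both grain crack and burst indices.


Crack index = 471 / 5.5 = 85.6 N/mm
Burst index = 624 / 7.4 = 84.3 N/mm


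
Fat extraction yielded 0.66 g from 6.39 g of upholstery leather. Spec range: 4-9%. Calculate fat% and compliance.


Fat% = 0.66 / 6.39 x 100 = 10.3%
Spec range: 4-9%
Compliant: No


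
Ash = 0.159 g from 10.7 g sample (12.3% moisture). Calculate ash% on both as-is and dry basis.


As-is ash = 1.49%
Dry-basis ash = 1.69%

As-is ash% = 0.159 / 10.7 x 100 = 1.49%
Dry mass = 10.7 x (100 - 12.3) / 100 = 9.3839 g
Dry-basis ash% = 0.159 / 9.3839 x 100 = 1.69%


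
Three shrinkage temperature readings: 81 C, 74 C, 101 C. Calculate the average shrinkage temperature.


85.3 C

Average = (81 + 74 + 101) / 3
Average = 256 / 3 = 85.3 C


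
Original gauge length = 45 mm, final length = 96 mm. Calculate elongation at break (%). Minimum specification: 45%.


Elongation = 113.3%
Meets spec: Yes

Extension = 96 - 45 = 51 mm
Elongation = 51 / 45 x 100 = 113.3%
Minimum required: 45%
Meets specification: Yes


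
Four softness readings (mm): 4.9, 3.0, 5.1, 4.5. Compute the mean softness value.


Sum = 4.9 + 3.0 + 5.1 + 4.5
Mean = 17.5 / 4 = 4.38 mm


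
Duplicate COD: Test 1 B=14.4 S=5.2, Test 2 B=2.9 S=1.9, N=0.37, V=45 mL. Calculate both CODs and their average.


COD1 = 605.2 mg/L
COD2 = 65.8 mg/L
Average = 335.5 mg/L


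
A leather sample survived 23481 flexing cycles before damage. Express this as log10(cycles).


log10(23481) = 4.37


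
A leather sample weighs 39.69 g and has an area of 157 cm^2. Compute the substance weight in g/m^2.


2528.0 g/m^2

Substance weight = mass / area x 10000
SW = 39.69 / 157 x 10000
SW = 2528.0 g/m^2


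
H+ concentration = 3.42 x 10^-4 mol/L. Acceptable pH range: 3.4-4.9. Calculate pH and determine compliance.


pH = 3.47
Compliant: Yes

pH = -log10(3.42 x 10^-4) = 3.47
Range: 3.4 to 4.9
Compliant: Yes


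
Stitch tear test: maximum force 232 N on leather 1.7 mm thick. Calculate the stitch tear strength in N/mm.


Stitch tear strength = force / thickness
STS = 232 / 1.7 = 136.5 N/mm


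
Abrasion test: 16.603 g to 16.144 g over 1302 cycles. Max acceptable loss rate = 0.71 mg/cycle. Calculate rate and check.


Rate = 0.353 mg/cycle
Passes: Yes

Loss = 16.603 - 16.144 = 0.459 g
Rate = 0.459 g / 1302 cycles x 1000 = 0.353 mg/cycle
Max = 0.71 mg/cycle
Passes: Yes


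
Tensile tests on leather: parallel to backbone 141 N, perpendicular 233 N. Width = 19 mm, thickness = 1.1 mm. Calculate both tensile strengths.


Parallel = 6.75 N/mm^2
Perpendicular = 11.15 N/mm^2

Area = 19 x 1.1 = 20.9 mm^2
TS (parallel) = 141 / 20.9 = 6.75 N/mm^2
TS (perpendicular) = 233 / 20.9 = 11.15 N/mm^2


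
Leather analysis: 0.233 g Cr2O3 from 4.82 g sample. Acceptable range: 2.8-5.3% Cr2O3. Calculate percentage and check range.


Cr2O3% = 0.233 / 4.82 x 100 = 4.83%
Acceptable range: 2.8 to 5.3%
Within range: Yes


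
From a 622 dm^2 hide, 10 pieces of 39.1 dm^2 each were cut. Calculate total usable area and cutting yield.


Total usable = 10 x 39.1 = 391.0 dm^2
Yield = 391.0 / 622 x 100 = 62.9%


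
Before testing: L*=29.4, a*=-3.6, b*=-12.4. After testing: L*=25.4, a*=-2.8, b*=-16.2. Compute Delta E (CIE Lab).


dL = 25.4 - 29.4 = -4.0
da = -2.8 - (-3.6) = 0.8
db = -16.2 - (-12.4) = -3.8
dE = sqrt((-4.0)^2 + (0.8)^2 + (-3.8)^2) = 5.57


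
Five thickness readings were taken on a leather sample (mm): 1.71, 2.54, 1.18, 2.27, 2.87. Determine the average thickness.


Sum = 1.71 + 2.54 + 1.18 + 2.27 + 2.87 = 10.57
Average = 10.57 / 5 = 2.11 mm


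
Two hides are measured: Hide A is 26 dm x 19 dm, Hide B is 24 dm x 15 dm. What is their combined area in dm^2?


Hide A area = 26 x 19 = 494 dm^2
Hide B area = 24 x 15 = 360 dm^2
Total = 494 + 360 = 854 dm^2


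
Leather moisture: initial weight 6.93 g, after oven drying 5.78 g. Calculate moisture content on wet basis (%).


Moisture = 6.93 - 5.78 = 1.15 g
MC = 1.15 / 6.93 x 100 = 16.6%


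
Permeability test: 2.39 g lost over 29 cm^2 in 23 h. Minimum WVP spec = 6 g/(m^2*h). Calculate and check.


WVP = 35.83 g/(m^2*h)
Meets specification: Yes

WVP = 2.39 / (29 x 23) x 10000 = 35.83 g/(m^2*h)
Minimum: 6 g/(m^2*h)
Meets spec: Yes


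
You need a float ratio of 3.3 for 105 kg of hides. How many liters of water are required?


Water = hide weight x target ratio
Water = 105 x 3.3 = 346.5 L


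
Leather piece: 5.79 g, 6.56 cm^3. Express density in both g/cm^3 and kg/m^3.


0.883 g/cm^3
883 kg/m^3

Density = 5.79 / 6.56 = 0.883 g/cm^3
Convert: 0.883 x 1000 = 883 kg/m^3


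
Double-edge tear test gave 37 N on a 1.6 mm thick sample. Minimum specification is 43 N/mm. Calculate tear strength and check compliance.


Tear strength = 23.1 N/mm
Compliant: No


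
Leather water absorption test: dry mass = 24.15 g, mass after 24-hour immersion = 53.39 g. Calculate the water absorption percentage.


121.1%

Water absorbed = 53.39 - 24.15 = 29.24 g
WA% = 29.24 / 24.15 x 100 = 121.1%


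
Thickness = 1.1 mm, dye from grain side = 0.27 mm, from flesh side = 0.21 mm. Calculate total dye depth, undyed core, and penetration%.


Total dyed = 0.48 mm
Undyed core = 0.62 mm
Penetration = 43.6%

Total dyed = 0.27 + 0.21 = 0.48 mm
Undyed core = 1.1 - 0.48 = 0.62 mm
Penetration = 0.48 / 1.1 x 100 = 43.6%


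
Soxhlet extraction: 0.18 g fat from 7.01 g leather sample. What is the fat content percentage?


Fat content = 0.18 / 7.01 x 100
Fat = 2.6%


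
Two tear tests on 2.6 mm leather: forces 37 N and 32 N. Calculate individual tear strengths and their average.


Tear 1 = 37 / 2.6 = 14.2 N/mm
Tear 2 = 32 / 2.6 = 12.3 N/mm
Average = (14.2 + 12.3) / 2 = 13.3 N/mm


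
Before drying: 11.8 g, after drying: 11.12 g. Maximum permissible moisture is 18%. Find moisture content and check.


MC = (11.8 - 11.12) / 11.8 x 100 = 5.8%
Maximum: 18%
Acceptable: Yes


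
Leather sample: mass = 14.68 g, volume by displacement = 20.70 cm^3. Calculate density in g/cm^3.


0.709 g/cm^3

Density = mass / volume
Density = 14.68 / 20.70 = 0.709 g/cm^3


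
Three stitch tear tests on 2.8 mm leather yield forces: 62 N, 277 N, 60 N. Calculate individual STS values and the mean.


STS1 = 22.1 N/mm
STS2 = 98.9 N/mm
STS3 = 21.4 N/mm
Mean = 47.5 N/mm


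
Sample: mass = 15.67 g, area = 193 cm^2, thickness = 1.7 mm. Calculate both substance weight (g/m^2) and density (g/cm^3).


Substance weight = 811.9 g/m^2
Density = 0.478 g/cm^3


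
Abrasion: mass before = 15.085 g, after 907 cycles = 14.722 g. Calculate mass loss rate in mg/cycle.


Mass loss = 15.085 - 14.722 = 0.363 g
Rate = 0.363 / 907 x 1000 = 0.400 mg/cycle


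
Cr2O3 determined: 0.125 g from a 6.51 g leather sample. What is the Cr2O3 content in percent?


Cr2O3% = 0.125 / 6.51 x 100
Cr2O3% = 1.92%


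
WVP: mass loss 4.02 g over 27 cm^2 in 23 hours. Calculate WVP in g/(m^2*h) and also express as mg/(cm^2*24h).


WVP = 64.73 g/(m^2*h)
Daily rate = 155.36 mg/(cm^2*24h)

WVP = 4.02 / (27 x 23) x 10000 = 64.73 g/(m^2*h)
Mass loss in mg = 4.02 x 1000 = 4020 mg
Per cm^2 per 24h in mg: 4020 x 24 / (27 x 23) = 96480 / 621 = 155.36 mg/(cm^2*24h)


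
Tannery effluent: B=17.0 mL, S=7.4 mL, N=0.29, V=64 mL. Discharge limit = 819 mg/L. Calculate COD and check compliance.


COD = (17.0 - 7.4) x 0.29 x 8000 / 64 = 348.0 mg/L
Limit: 819 mg/L
Compliant: Yes


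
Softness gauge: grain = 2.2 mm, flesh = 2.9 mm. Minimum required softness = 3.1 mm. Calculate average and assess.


Average = (2.2 + 2.9) / 2 = 2.55 mm
Minimum = 3.1 mm
Meets requirement: No


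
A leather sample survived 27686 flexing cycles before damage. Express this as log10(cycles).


log10(27686) = 4.44


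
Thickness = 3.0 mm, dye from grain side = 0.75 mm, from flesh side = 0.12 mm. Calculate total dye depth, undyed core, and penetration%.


Total dyed = 0.75 + 0.12 = 0.87 mm
Undyed core = 3.0 - 0.87 = 2.13 mm
Penetration = 0.87 / 3.0 x 100 = 29.0%


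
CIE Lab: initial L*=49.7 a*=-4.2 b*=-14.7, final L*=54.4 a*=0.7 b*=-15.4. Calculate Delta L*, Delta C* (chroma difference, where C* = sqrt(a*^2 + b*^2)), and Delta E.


Delta L* = 54.4 - 49.7 = 4.7
C1* = sqrt((-4.2)^2 + (-14.7)^2) = 15.288
C2* = sqrt((0.7)^2 + (-15.4)^2) = 15.416
Delta C* = 15.416 - 15.288 = 0.13
Delta E = sqrt((4.7)^2 + (4.9)^2 + (-0.7)^2) = 6.83


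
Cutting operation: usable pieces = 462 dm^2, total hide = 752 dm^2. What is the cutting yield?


61.4%

Yield = usable / total x 100
Yield = 462 / 752 x 100 = 61.4%


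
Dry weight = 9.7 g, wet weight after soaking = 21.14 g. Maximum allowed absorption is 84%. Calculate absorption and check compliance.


WA = (21.14 - 9.7) / 9.7 x 100 = 117.9%
Maximum allowed: 84%
Compliant: No


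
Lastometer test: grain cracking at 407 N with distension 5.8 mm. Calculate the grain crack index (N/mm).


70.2 N/mm


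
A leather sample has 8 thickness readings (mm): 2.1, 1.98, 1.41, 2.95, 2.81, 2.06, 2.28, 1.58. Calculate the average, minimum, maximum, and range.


Sum = 17.17
Average = 17.17 / 8 = 2.15 mm
Minimum = 1.41 mm
Maximum = 2.95 mm
Range = 2.95 - 1.41 = 1.54 mm


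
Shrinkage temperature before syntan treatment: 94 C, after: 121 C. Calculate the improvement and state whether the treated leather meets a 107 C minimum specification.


Improvement = 121 - 94 = 27 C
Spec check: 121 C >= 107 C? Yes


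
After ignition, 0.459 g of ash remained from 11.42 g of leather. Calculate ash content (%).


4.02%

Ash% = 0.459 / 11.42 x 100
Ash% = 4.02%


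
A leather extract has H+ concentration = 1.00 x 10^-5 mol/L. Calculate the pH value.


pH = -log10[H+]
pH = -log10(1.00 x 10^-5) = 5.00


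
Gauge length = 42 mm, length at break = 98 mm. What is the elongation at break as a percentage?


133.3%

Extension = 98 - 42 = 56 mm
Elongation = 56 / 42 x 100 = 133.3%


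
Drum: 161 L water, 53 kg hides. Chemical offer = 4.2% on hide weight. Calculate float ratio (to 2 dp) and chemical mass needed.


Float ratio = 161 / 53 = 3.04
Chemical = 53 x 4.2 / 100 = 2.226 kg


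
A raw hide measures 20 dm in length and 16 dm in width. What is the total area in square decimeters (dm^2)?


Area = length x width
Area = 20 x 16 = 320 dm^2


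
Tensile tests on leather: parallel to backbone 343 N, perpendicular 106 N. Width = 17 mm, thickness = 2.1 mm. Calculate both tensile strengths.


Area = 17 x 2.1 = 35.7 mm^2
TS (parallel) = 343 / 35.7 = 9.61 N/mm^2
TS (perpendicular) = 106 / 35.7 = 2.97 N/mm^2


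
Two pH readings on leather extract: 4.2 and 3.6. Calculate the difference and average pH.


Difference = 0.6
Average pH = 3.90


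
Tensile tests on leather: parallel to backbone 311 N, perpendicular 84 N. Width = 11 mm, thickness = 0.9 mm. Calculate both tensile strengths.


Parallel = 31.41 N/mm^2
Perpendicular = 8.48 N/mm^2

Area = 11 x 0.9 = 9.9 mm^2
TS (parallel) = 311 / 9.9 = 31.41 N/mm^2
TS (perpendicular) = 84 / 9.9 = 8.48 N/mm^2


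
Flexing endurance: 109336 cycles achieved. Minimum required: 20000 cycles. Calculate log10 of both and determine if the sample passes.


Achieved: log10 = 5.04
Required: log10 = 4.30
Passes: Yes


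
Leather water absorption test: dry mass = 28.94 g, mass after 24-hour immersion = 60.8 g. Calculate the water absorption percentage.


Water absorbed = 60.8 - 28.94 = 31.86 g
WA% = 31.86 / 28.94 x 100 = 110.1%


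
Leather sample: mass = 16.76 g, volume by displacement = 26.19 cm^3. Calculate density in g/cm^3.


0.640 g/cm^3


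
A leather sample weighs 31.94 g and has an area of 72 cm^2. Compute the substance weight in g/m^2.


4436.1 g/m^2


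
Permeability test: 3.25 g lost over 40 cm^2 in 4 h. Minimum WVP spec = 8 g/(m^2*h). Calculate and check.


WVP = 3.25 / (40 x 4) x 10000 = 203.13 g/(m^2*h)
Minimum: 8 g/(m^2*h)
Meets spec: Yes


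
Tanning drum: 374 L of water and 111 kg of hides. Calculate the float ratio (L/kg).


3.4


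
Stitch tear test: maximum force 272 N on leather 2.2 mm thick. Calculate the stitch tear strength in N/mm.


Stitch tear strength = force / thickness
STS = 272 / 2.2 = 123.6 N/mm


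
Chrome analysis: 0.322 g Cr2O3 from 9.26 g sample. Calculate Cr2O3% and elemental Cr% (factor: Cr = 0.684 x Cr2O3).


Cr2O3% = 0.322 / 9.26 x 100 = 3.48%
Cr% = 3.48 x 0.684 = 2.38%


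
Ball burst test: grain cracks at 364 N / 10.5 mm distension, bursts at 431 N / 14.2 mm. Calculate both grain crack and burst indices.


Crack index = 34.7 N/mm
Burst index = 30.4 N/mm


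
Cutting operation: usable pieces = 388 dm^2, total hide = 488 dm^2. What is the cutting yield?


Yield = usable / total x 100
Yield = 388 / 488 x 100 = 79.5%


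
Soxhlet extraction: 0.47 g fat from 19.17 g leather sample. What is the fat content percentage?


2.5%


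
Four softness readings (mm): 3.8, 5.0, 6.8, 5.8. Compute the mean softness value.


5.35 mm


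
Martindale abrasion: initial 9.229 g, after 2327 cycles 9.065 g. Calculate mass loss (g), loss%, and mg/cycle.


Mass loss = 0.164 g
Loss = 1.78%
Rate = 0.070 mg/cycle

Loss = 9.229 - 9.065 = 0.164 g
Loss% = 0.164 / 9.229 x 100 = 1.78%
Rate = 0.164 / 2327 x 1000 = 0.070 mg/cycle


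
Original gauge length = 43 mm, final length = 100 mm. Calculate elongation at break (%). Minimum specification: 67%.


Extension = 100 - 43 = 57 mm
Elongation = 57 / 43 x 100 = 132.6%
Minimum required: 67%
Meets specification: Yes


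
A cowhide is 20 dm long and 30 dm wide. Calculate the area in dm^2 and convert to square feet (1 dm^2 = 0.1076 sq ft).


Area = 20 x 30 = 600 dm^2
Conversion: 600 x 0.1076 = 64.56 sq ft


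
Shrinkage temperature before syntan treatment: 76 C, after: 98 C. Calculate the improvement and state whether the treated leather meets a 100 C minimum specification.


Improvement = 98 - 76 = 22 C
Spec check: 98 C >= 100 C? No


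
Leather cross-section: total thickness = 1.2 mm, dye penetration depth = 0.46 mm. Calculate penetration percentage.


Penetration% = 0.46 / 1.2 x 100
Penetration = 38.3%


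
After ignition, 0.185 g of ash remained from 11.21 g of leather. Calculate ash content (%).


1.65%


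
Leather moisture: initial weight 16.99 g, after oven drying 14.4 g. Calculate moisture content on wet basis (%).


15.2%

Moisture = 16.99 - 14.4 = 2.59 g
MC = 2.59 / 16.99 x 100 = 15.2%


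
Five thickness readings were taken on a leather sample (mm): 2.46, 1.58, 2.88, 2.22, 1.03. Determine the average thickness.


2.03 mm

Sum = 2.46 + 1.58 + 2.88 + 2.22 + 1.03 = 10.17
Average = 10.17 / 5 = 2.03 mm


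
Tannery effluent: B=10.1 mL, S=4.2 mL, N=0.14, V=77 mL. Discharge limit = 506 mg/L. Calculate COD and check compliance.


COD = (10.1 - 4.2) x 0.14 x 8000 / 77 = 85.8 mg/L
Limit: 506 mg/L
Compliant: Yes


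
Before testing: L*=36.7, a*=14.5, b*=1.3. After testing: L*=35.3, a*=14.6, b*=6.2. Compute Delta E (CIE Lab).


Delta E = 5.10

dL = 35.3 - 36.7 = -1.4
da = 14.6 - 14.5 = 0.1
db = 6.2 - 1.3 = 4.9
dE = sqrt((-1.4)^2 + (0.1)^2 + (4.9)^2) = 5.10


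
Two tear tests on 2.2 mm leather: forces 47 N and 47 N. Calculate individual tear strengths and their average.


Tear 1 = 21.4 N/mm
Tear 2 = 21.4 N/mm
Average = 21.4 N/mm

Tear 1 = 47 / 2.2 = 21.4 N/mm
Tear 2 = 47 / 2.2 = 21.4 N/mm
Average = (21.4 + 21.4) / 2 = 21.4 N/mm


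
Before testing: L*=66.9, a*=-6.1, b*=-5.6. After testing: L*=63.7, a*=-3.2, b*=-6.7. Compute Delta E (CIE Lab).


dL = 63.7 - 66.9 = -3.2
da = -3.2 - (-6.1) = 2.9
db = -6.7 - (-5.6) = -1.1
dE = sqrt((-3.2)^2 + (2.9)^2 + (-1.1)^2) = 4.46


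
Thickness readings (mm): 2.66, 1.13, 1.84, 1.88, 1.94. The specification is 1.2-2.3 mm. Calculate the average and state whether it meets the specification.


Average = 1.89 mm
Within specification: Yes

Sum = 9.45
Average = 9.45 / 5 = 1.89 mm
Specification range: 1.2 to 2.3 mm
Within spec: Yes


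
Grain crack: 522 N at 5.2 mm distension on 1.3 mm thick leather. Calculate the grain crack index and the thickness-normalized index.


Crack index = 522 / 5.2 = 100.4 N/mm
Normalized = 100.4 / 1.3 = 77.2 N/mm per mm


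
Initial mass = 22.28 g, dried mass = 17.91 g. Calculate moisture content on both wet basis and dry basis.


Wet basis = 19.6%
Dry basis = 24.4%


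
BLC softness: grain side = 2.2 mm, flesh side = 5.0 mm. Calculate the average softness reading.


Average = (2.2 + 5.0) / 2
Average = 3.60 mm


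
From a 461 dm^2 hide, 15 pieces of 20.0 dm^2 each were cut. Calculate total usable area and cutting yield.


Total usable = 15 x 20.0 = 300.0 dm^2
Yield = 300.0 / 461 x 100 = 65.1%


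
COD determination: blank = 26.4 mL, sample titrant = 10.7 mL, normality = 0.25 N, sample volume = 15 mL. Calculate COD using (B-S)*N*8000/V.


2093.3 mg/L

COD = (26.4 - 10.7) x 0.25 x 8000 / 15
COD = 15.7 x 0.25 x 8000 / 15
COD = 2093.3 mg/L


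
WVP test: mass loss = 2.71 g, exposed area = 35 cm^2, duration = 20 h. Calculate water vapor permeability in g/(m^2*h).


38.71 g/(m^2*h)


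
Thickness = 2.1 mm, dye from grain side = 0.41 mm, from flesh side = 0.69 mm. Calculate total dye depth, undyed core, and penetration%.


Total dyed = 1.10 mm
Undyed core = 1.00 mm
Penetration = 52.4%


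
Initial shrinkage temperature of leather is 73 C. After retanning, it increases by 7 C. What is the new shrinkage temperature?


New Ts = 73 + 7 = 80 C


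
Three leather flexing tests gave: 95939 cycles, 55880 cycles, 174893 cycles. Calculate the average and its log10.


Average = (95939 + 55880 + 174893) / 3 = 108904 cycles
log10(108904) = 5.04


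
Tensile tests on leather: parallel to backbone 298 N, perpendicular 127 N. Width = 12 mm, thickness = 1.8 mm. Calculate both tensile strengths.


Area = 12 x 1.8 = 21.6 mm^2
TS (parallel) = 298 / 21.6 = 13.80 N/mm^2
TS (perpendicular) = 127 / 21.6 = 5.88 N/mm^2


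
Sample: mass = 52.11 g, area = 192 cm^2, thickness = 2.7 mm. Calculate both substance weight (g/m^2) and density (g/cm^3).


SW = 52.11 / 192 x 10000 = 2714.1 g/m^2
Volume = 192 x 2.7 / 10 = 51.84 cm^3
Density = 52.11 / 51.84 = 1.005 g/cm^3


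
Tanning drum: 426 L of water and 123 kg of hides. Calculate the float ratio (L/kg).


Float ratio = water / hide weight
Ratio = 426 / 123 = 3.5


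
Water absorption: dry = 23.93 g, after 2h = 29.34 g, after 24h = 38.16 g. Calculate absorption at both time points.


WA (2h) = (29.34 - 23.93) / 23.93 x 100 = 22.6%
WA (24h) = (38.16 - 23.93) / 23.93 x 100 = 59.5%


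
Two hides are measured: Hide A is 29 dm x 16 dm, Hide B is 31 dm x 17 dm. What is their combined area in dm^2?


Hide A area = 29 x 16 = 464 dm^2
Hide B area = 31 x 17 = 527 dm^2
Total = 464 + 527 = 991 dm^2


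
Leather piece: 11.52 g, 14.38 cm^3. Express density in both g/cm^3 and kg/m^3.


0.801 g/cm^3
801 kg/m^3


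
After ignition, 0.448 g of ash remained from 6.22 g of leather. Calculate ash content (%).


7.20%

Ash% = 0.448 / 6.22 x 100
Ash% = 7.20%


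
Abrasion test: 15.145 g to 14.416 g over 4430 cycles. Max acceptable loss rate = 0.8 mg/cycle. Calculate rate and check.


Rate = 0.165 mg/cycle
Passes: Yes

Loss = 15.145 - 14.416 = 0.729 g
Rate = 0.729 g / 4430 cycles x 1000 = 0.165 mg/cycle
Max = 0.8 mg/cycle
Passes: Yes


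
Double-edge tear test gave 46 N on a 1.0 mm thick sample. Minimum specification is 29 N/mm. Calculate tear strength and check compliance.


Tear strength = 46 / 1.0 = 46.0 N/mm
Required minimum = 29 N/mm
Compliant: Yes


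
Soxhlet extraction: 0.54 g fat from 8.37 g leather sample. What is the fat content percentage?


Fat content = 0.54 / 8.37 x 100
Fat = 6.5%


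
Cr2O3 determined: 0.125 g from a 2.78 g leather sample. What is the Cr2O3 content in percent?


4.50%

Cr2O3% = 0.125 / 2.78 x 100
Cr2O3% = 4.50%


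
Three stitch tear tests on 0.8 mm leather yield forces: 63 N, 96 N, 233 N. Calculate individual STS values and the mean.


STS1 = 78.8 N/mm
STS2 = 120.0 N/mm
STS3 = 291.3 N/mm
Mean = 163.4 N/mm

STS1 = 63 / 0.8 = 78.8 N/mm
STS2 = 96 / 0.8 = 120.0 N/mm
STS3 = 233 / 0.8 = 291.3 N/mm
Mean = (78.8 + 120.0 + 291.3) / 3 = 163.4 N/mm


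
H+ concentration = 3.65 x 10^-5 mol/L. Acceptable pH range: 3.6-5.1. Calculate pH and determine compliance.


pH = 4.44
Compliant: Yes

pH = -log10(3.65 x 10^-5) = 4.44
Range: 3.6 to 5.1
Compliant: Yes


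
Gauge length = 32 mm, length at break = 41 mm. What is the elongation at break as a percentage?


Extension = 41 - 32 = 9 mm
Elongation = 9 / 32 x 100 = 28.1%


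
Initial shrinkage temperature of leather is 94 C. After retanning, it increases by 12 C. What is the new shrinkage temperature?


106 C


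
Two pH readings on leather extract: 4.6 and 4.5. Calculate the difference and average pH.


Difference = 0.1
Average pH = 4.55


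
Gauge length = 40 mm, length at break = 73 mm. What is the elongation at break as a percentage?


82.5%


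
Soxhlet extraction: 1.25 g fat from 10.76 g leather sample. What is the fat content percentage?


Fat content = 1.25 / 10.76 x 100
Fat = 11.6%


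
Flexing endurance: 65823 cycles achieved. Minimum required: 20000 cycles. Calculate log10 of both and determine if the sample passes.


log10(65823) = 4.82
log10(20000) = 4.30
Passes: Yes


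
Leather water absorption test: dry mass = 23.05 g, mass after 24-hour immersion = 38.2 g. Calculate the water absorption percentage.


Water absorbed = 38.2 - 23.05 = 15.15 g
WA% = 15.15 / 23.05 x 100 = 65.7%


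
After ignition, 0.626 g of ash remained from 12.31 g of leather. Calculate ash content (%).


5.09%

Ash% = 0.626 / 12.31 x 100
Ash% = 5.09%


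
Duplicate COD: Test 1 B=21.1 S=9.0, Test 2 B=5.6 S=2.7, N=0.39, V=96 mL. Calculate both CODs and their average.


COD1 = (21.1 - 9.0) x 0.39 x 8000 / 96 = 393.3 mg/L
COD2 = (5.6 - 2.7) x 0.39 x 8000 / 96 = 94.3 mg/L
Average = (393.3 + 94.3) / 2 = 243.8 mg/L


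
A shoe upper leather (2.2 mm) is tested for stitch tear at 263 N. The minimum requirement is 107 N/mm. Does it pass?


STS = 263 / 2.2 = 119.5 N/mm
Minimum required: 107 N/mm
Passes: Yes


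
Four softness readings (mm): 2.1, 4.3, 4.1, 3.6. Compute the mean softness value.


Sum = 2.1 + 4.3 + 4.1 + 3.6
Mean = 14.1 / 4 = 3.53 mm


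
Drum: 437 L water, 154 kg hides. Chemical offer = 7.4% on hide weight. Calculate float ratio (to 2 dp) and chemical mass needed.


Float ratio = 437 / 154 = 2.84
Chemical = 154 x 7.4 / 100 = 11.396 kg


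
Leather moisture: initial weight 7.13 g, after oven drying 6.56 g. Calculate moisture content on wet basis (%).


8.0%

Moisture = 7.13 - 6.56 = 0.57 g
MC = 0.57 / 7.13 x 100 = 8.0%


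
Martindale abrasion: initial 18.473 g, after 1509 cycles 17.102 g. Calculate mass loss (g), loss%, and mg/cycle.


Mass loss = 1.371 g
Loss = 7.42%
Rate = 0.909 mg/cycle

Loss = 18.473 - 17.102 = 1.371 g
Loss% = 1.371 / 18.473 x 100 = 7.42%
Rate = 1.371 / 1509 x 1000 = 0.909 mg/cycle


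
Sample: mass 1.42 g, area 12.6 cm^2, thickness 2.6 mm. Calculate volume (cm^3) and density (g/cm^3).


Volume = 3.276 cm^3
Density = 0.433 g/cm^3

Thickness in cm = 2.6 / 10 = 0.26 cm
Volume = 12.6 x 0.26 = 3.276 cm^3
Density = 1.42 / 3.276 = 0.433 g/cm^3


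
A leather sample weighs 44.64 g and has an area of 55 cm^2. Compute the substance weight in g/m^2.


8116.4 g/m^2

Substance weight = mass / area x 10000
SW = 44.64 / 55 x 10000
SW = 8116.4 g/m^2


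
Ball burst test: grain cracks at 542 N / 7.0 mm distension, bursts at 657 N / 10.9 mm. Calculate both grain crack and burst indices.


Crack index = 77.4 N/mm
Burst index = 60.3 N/mm

Crack index = 542 / 7.0 = 77.4 N/mm
Burst index = 657 / 10.9 = 60.3 N/mm


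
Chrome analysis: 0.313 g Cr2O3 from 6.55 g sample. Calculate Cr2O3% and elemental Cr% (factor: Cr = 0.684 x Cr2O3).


Cr2O3% = 0.313 / 6.55 x 100 = 4.78%
Cr% = 4.78 x 0.684 = 3.27%


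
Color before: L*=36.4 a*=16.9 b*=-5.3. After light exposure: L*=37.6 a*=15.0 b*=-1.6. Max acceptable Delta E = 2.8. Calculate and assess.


Delta E = 4.33
Passes: No


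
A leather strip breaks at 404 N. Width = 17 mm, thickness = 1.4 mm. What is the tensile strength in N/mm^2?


16.97 N/mm^2

Cross-sectional area = 17 x 1.4 = 23.8 mm^2
Tensile strength = 404 / 23.8 = 16.97 N/mm^2


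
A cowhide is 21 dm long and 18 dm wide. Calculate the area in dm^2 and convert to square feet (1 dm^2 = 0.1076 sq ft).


378 dm^2
40.67 sq ft


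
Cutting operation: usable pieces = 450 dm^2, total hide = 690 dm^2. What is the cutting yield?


65.2%

Yield = usable / total x 100
Yield = 450 / 690 x 100 = 65.2%


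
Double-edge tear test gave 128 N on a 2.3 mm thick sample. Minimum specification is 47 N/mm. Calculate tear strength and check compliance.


Tear strength = 128 / 2.3 = 55.7 N/mm
Required minimum = 47 N/mm
Compliant: Yes


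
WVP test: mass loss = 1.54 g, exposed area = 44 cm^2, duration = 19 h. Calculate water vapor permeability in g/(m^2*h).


WVP = mass_loss / (area x time) x 10000
WVP = 1.54 / (44 x 19) x 10000
WVP = 1.54 / 836 x 10000 = 18.42 g/(m^2*h)


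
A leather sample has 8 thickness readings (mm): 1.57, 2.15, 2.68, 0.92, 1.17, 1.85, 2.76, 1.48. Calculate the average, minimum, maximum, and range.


Average = 1.82 mm
Min = 0.92 mm
Max = 2.76 mm
Range = 1.84 mm


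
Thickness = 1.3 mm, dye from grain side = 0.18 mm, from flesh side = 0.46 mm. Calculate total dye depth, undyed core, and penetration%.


Total dyed = 0.64 mm
Undyed core = 0.66 mm
Penetration = 49.2%


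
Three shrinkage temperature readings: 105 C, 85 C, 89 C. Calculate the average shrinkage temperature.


93.0 C

Average = (105 + 85 + 89) / 3
Average = 279 / 3 = 93.0 C


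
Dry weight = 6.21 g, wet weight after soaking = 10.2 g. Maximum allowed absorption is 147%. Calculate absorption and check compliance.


WA = (10.2 - 6.21) / 6.21 x 100 = 64.3%
Maximum allowed: 147%
Compliant: Yes


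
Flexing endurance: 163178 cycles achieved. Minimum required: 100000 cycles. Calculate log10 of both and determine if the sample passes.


log10(163178) = 5.21
log10(100000) = 5.00
Passes: Yes


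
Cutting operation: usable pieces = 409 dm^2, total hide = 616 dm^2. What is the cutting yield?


Yield = usable / total x 100
Yield = 409 / 616 x 100 = 66.4%


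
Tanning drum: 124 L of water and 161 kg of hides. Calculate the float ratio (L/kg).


0.8


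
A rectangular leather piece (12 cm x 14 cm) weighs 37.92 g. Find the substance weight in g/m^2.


2257.1 g/m^2

Area = 12 x 14 = 168 cm^2
SW = 37.92 / 168 x 10000 = 2257.1 g/m^2


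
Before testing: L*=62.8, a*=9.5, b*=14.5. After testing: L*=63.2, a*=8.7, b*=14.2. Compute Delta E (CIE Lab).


dL = 63.2 - 62.8 = 0.4
da = 8.7 - 9.5 = -0.8
db = 14.2 - 14.5 = -0.3
dE = sqrt((0.4)^2 + (-0.8)^2 + (-0.3)^2) = 0.94


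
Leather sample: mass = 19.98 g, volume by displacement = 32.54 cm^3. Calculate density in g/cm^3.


0.614 g/cm^3


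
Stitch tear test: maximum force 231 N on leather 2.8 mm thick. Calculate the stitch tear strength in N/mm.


Stitch tear strength = force / thickness
STS = 231 / 2.8 = 82.5 N/mm


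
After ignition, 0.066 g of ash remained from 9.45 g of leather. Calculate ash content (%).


0.70%


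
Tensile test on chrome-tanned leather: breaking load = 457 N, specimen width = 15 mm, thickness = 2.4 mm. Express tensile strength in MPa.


12.69 MPa

Cross-section = 15 x 2.4 = 36.0 mm^2
TS = 457 / 36.0 = 12.69 MPa
(1 N/mm^2 = 1 MPa)


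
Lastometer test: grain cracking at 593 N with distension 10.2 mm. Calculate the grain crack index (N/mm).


Grain crack index = force / distension
Index = 593 / 10.2 = 58.1 N/mm


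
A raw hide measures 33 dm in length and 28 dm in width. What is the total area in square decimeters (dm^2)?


Area = length x width
Area = 33 x 28 = 924 dm^2


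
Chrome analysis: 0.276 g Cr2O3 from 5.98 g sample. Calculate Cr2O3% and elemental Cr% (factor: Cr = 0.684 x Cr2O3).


Cr2O3 = 4.62%
Cr = 3.16%


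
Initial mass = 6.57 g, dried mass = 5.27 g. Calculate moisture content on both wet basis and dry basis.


Moisture lost = 6.57 - 5.27 = 1.30 g
Wet basis MC = 1.30 / 6.57 x 100 = 19.8%
Dry basis MC = 1.30 / 5.27 x 100 = 24.7%


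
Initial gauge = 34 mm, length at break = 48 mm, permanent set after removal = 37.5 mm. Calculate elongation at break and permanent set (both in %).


Elongation at break = (48 - 34) / 34 x 100 = 41.2%
Permanent set = (37.5 - 34) / 34 x 100 = 10.3%


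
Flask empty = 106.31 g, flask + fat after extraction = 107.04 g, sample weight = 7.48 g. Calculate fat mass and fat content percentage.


Fat mass = 0.73 g
Fat content = 9.8%

Fat mass = 107.04 - 106.31 = 0.73 g
Fat% = 0.73 / 7.48 x 100 = 9.8%


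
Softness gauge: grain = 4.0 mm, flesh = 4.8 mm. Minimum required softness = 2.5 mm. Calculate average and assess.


Average = (4.0 + 4.8) / 2 = 4.40 mm
Minimum = 2.5 mm
Meets requirement: Yes


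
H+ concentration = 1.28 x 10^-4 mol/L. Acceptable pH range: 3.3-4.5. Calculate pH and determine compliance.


pH = -log10(1.28 x 10^-4) = 3.89
Range: 3.3 to 4.5
Compliant: Yes


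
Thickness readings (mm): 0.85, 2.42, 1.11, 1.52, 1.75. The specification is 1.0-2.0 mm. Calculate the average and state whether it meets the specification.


Sum = 7.65
Average = 7.65 / 5 = 1.53 mm
Specification range: 1.0 to 2.0 mm
Within spec: Yes
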